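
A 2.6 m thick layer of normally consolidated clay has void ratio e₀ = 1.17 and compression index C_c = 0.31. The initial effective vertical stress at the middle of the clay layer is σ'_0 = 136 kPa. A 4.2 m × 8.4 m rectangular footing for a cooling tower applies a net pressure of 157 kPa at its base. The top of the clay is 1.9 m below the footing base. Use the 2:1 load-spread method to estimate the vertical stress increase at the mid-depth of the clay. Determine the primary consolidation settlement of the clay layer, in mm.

S_c ≈ 62.6 mm

Mid-depth of clay below the footing base: z = 1.9 + 2.6/2 = 3.2 m.
Stress increase at mid-clay by the 2:1 spreading method:
Δσ = qBL/((B+z)(L+z)) = 157×4.2×8.4/((4.2+3.2)(8.4+3.2)) = 64.527 kPa
Final effective stress: σ'_f = σ'_0 + Δσ = 136 + 64.527 = 200.53 kPa.
Normally consolidated clay, so the full stress increment lies on the virgin compression line:
S_c = C_c·H/(1+e₀)·log₁₀(σ'_f/σ'_0) = 0.31×2.6/(1+1.17)×log₁₀(200.53/136)
    = 0.37143 × 0.16864 = 0.06264 m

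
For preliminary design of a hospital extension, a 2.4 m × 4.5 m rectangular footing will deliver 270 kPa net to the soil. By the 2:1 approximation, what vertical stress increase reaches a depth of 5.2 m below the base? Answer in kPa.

By the 2:1 method the load spreads at 1 horizontal : 2 vertical, so at depth z the loaded area has grown by z in each plan dimension:
Δσ = qBL/((B+z)(L+z)) = 270×2.4×4.5/((2.4+5.2)(4.5+5.2)) = 39.555 kPa

Δσ_z ≈ 39.6 kPa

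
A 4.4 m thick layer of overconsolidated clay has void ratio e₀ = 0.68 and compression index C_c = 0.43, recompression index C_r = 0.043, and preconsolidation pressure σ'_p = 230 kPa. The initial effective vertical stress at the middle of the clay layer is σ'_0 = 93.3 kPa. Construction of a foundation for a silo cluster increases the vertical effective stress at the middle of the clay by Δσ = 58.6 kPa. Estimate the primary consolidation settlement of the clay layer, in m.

S_c ≈ 0.0238 m

Final effective stress: σ'_f = 93.3 + 58.6 = 151.9 kPa.
σ'_f = 151.9 ≤ σ'_p = 230 kPa, so the clay remains overconsolidated and only the recompression index applies:
S_c = C_r·H/(1+e₀)·log₁₀(σ'_f/σ'_0) = 0.043×4.4/1.68×log₁₀(151.9/93.3)
    = 0.11262 × 0.21168 = 0.02384 m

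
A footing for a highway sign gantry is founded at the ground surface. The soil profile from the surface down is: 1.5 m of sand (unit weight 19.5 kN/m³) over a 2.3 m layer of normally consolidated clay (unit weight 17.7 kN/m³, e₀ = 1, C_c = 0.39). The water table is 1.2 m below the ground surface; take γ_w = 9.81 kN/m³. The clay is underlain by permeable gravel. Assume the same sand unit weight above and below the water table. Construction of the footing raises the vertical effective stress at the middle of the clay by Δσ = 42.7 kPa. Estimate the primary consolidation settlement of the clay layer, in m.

S_c ≈ 0.154 m

Mid-depth of clay below the ground surface: z = 1.5 + 2.3/2 = 2.65 m.
Total vertical stress at mid-clay: σ_v = 19.5×1.5 + 17.7×1.15 = 49.605 kPa.
Pore pressure: u = 9.81×(2.65 − 1.2) = 14.225 kPa.
Initial effective stress: σ'_0 = σ_v − u = 49.605 − 14.225 = 35.38 kPa.
Final effective stress: σ'_f = σ'_0 + Δσ = 35.38 + 42.7 = 78.08 kPa.
Normally consolidated clay, so the full stress increment lies on the virgin compression line:
S_c = C_c·H/(1+e₀)·log₁₀(σ'_f/σ'_0) = 0.39×2.3/(1+1)×log₁₀(78.08/35.38)
    = 0.4485 × 0.34378 = 0.1542 m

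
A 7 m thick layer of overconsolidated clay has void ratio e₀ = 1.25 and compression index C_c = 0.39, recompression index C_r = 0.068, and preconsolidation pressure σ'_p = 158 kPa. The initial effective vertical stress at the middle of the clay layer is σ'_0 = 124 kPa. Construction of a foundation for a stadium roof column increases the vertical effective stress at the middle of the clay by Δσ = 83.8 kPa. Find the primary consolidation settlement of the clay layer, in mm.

S_c ≈ 167 mm

Final effective stress: σ'_f = 124 + 83.8 = 207.8 kPa.
σ'_f = 207.8 > σ'_p = 158 kPa, so the stress path crosses the preconsolidation pressure — recompression up to σ'_p, then virgin compression beyond:
S_c = H/(1+e₀)·[C_r·log₁₀(σ'_p/σ'_0) + C_c·log₁₀(σ'_f/σ'_p)]
    = 7/2.25 × [0.068×log₁₀(158/124) + 0.39×log₁₀(207.8/158)]
    = 3.1111 × [0.007156 + 0.046405] = 0.1666 m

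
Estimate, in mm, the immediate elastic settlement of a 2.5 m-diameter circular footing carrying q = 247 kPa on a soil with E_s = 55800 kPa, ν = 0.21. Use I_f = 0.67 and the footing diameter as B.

Immediate (elastic) settlement: S_e = q·B·(1−ν²)/E_s · I_f.
S_e = 247 × 2.5 × (1 − 0.21²) / 55800 × 0.67
    = 247 × 2.5 × 0.9559 / 55800 × 0.67
    = 0.007087 m = 7.087 mm

S_e ≈ 7.09 mm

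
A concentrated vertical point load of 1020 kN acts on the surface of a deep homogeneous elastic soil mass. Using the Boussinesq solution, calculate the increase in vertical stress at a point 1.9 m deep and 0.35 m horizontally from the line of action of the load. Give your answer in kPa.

Boussinesq vertical stress below a point load on an elastic half-space:
Δσ_z = 3P/(2πz²) · [1 + (r/z)²]^(−5/2)
r/z = 0.35/1.9 = 0.18421; [1+(r/z)²]^(−5/2) = 0.91996.
Δσ_z = 3×1020/(2π×1.9²) × 0.91996 = 134.91 × 0.91996 = 124.1 kPa

Δσ_z ≈ 124 kPa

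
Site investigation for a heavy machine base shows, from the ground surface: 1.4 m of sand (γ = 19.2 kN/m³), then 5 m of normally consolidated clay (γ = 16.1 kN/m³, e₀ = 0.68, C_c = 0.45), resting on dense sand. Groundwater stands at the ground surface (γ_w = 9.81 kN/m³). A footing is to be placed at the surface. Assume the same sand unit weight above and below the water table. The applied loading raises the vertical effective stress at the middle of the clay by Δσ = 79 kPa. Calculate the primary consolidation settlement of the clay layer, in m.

S_c ≈ 0.767 m

Mid-depth of clay below the ground surface: z = 1.4 + 5/2 = 3.9 m.
Total vertical stress at mid-clay: σ_v = 19.2×1.4 + 16.1×2.5 = 67.13 kPa.
Pore pressure: u = 9.81×(3.9 − 0) = 38.259 kPa.
Initial effective stress: σ'_0 = σ_v − u = 67.13 − 38.259 = 28.871 kPa.
Final effective stress: σ'_f = σ'_0 + Δσ = 28.871 + 79 = 107.87 kPa.
Normally consolidated clay, so the full stress increment lies on the virgin compression line:
S_c = C_c·H/(1+e₀)·log₁₀(σ'_f/σ'_0) = 0.45×5/(1+0.68)×log₁₀(107.87/28.871)
    = 1.3393 × 0.57244 = 0.7667 m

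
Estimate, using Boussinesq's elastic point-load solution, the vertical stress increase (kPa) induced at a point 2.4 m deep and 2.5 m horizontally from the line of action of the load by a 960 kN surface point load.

Δσ_z ≈ 12.7 kPa

Boussinesq vertical stress below a point load on an elastic half-space:
Δσ_z = 3P/(2πz²) · [1 + (r/z)²]^(−5/2)
r/z = 2.5/2.4 = 1.0417; [1+(r/z)²]^(−5/2) = 0.15929.
Δσ_z = 3×960/(2π×2.4²) × 0.15929 = 79.577 × 0.15929 = 12.68 kPa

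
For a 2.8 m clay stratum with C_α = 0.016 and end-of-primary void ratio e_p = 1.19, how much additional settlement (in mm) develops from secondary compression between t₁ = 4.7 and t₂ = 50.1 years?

Secondary compression: S_s = C_α·H/(1+e_p)·log₁₀(t₂/t₁)
S_s = 0.016×2.8/(1+1.19)×log₁₀(50.1/4.7)
    = 0.02046 × 1.028 = 0.02102 m

S_s ≈ 21 mm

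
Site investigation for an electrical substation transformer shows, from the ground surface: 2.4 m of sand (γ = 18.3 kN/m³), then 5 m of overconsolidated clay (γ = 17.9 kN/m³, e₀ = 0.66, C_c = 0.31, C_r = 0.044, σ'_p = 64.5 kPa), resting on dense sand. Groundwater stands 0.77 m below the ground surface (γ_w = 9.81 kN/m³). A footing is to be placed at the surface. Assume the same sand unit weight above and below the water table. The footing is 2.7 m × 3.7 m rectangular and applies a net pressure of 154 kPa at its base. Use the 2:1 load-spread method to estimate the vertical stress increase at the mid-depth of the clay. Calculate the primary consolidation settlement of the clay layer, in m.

S_c ≈ 0.0597 m

Mid-depth of clay below the ground surface: z = 2.4 + 5/2 = 4.9 m.
Total vertical stress at mid-clay: σ_v = 18.3×2.4 + 17.9×2.5 = 88.67 kPa.
Pore pressure: u = 9.81×(4.9 − 0.77) = 40.515 kPa.
Initial effective stress: σ'_0 = σ_v − u = 88.67 − 40.515 = 48.155 kPa.
Stress increase at mid-clay by the 2:1 spreading method:
Δσ = qBL/((B+z)(L+z)) = 154×2.7×3.7/((2.7+4.9)(3.7+4.9)) = 23.538 kPa
Final effective stress: σ'_f = 48.155 + 23.538 = 71.693 kPa.
σ'_f = 71.693 > σ'_p = 64.5 kPa, so the stress path crosses the preconsolidation pressure — recompression up to σ'_p, then virgin compression beyond:
S_c = H/(1+e₀)·[C_r·log₁₀(σ'_p/σ'_0) + C_c·log₁₀(σ'_f/σ'_p)]
    = 5/1.66 × [0.044×log₁₀(64.5/48.155) + 0.31×log₁₀(71.693/64.5)]
    = 3.012 × [0.0055844 + 0.014234] = 0.05969 m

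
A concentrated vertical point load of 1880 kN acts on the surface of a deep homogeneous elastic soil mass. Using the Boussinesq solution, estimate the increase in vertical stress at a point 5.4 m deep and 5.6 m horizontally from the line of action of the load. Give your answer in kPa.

Δσ_z ≈ 4.96 kPa

Boussinesq vertical stress below a point load on an elastic half-space:
Δσ_z = 3P/(2πz²) · [1 + (r/z)²]^(−5/2)
r/z = 5.6/5.4 = 1.037; [1+(r/z)²]^(−5/2) = 0.16115.
Δσ_z = 3×1880/(2π×5.4²) × 0.16115 = 30.783 × 0.16115 = 4.961 kPa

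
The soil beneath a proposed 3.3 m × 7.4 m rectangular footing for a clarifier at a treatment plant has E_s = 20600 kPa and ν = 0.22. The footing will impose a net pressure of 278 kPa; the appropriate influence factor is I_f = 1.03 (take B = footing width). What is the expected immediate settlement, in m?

S_e ≈ 0.0436 m

Immediate (elastic) settlement: S_e = q·B·(1−ν²)/E_s · I_f.
S_e = 278 × 3.3 × (1 − 0.22²) / 20600 × 1.03
    = 278 × 3.3 × 0.9516 / 20600 × 1.03
    = 0.04365 m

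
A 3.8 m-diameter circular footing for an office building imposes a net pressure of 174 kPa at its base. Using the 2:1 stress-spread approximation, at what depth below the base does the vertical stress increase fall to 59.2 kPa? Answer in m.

2:1 spreading — at depth z the loaded area has grown by z in each plan dimension:
qD²/(D+z)² = Δσ_z ⇒ z = D(√(q/Δσ_z) − 1) = 3.8×(√(174/59.2) − 1) = 2.715 m

z ≈ 2.71 m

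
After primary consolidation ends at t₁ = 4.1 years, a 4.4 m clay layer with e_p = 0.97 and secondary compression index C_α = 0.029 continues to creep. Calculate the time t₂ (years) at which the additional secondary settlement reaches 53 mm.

S_s = C_α·H/(1+e_p)·log₁₀(t₂/t₁) ⇒ log₁₀(t₂/t₁) = S_s·(1+e_p)/(C_α·H).
log₁₀(t₂/t₁) = 0.053 × (1+0.97) / (0.029×4.4) = 0.8183
t₂ = t₁ × 10^0.8183 = 4.1 × 6.581 = 26.98 years

t₂ ≈ 27 years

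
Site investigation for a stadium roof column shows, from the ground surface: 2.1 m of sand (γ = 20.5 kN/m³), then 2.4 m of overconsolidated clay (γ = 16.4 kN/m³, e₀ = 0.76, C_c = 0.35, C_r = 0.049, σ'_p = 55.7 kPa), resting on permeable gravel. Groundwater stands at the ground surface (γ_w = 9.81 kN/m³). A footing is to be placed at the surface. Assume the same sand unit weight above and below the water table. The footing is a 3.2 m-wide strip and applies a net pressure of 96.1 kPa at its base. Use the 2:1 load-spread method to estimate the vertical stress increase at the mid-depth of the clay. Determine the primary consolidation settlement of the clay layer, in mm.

Mid-depth of clay below the ground surface: z = 2.1 + 2.4/2 = 3.3 m.
Total vertical stress at mid-clay: σ_v = 20.5×2.1 + 16.4×1.2 = 62.73 kPa.
Pore pressure: u = 9.81×(3.3 − 0) = 32.373 kPa.
Initial effective stress: σ'_0 = σ_v − u = 62.73 − 32.373 = 30.357 kPa.
Stress increase at mid-clay by the 2:1 spreading method:
Δσ = qB/(B+z) = 96.1×3.2/(3.2+3.3) = 47.311 kPa
Final effective stress: σ'_f = 30.357 + 47.311 = 77.668 kPa.
σ'_f = 77.668 > σ'_p = 55.7 kPa, so the stress path crosses the preconsolidation pressure — recompression up to σ'_p, then virgin compression beyond:
S_c = H/(1+e₀)·[C_r·log₁₀(σ'_p/σ'_0) + C_c·log₁₀(σ'_f/σ'_p)]
    = 2.4/1.76 × [0.049×log₁₀(55.7/30.357) + 0.35×log₁₀(77.668/55.7)]
    = 1.3636 × [0.012916 + 0.050535] = 0.08652 m

S_c ≈ 86.5 mm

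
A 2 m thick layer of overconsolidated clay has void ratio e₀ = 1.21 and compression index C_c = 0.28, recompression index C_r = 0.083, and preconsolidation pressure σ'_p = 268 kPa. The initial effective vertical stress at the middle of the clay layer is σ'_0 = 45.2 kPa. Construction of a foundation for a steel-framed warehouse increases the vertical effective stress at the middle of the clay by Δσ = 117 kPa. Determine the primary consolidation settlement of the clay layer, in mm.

Final effective stress: σ'_f = 45.2 + 117 = 162.2 kPa.
σ'_f = 162.2 ≤ σ'_p = 268 kPa, so the clay remains overconsolidated and only the recompression index applies:
S_c = C_r·H/(1+e₀)·log₁₀(σ'_f/σ'_0) = 0.083×2/2.21×log₁₀(162.2/45.2)
    = 0.075113 × 0.55491 = 0.04168 m

S_c ≈ 41.7 mm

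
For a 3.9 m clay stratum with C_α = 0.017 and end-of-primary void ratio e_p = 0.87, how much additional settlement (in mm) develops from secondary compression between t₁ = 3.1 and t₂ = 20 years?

S_s ≈ 28.7 mm

Secondary compression: S_s = C_α·H/(1+e_p)·log₁₀(t₂/t₁)
S_s = 0.017×3.9/(1+0.87)×log₁₀(20/3.1)
    = 0.03545 × 0.8097 = 0.02871 m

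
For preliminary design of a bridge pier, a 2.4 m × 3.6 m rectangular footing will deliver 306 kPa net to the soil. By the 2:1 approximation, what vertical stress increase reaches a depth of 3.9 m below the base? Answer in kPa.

By the 2:1 method the load spreads at 1 horizontal : 2 vertical, so at depth z the loaded area has grown by z in each plan dimension:
Δσ = qBL/((B+z)(L+z)) = 306×2.4×3.6/((2.4+3.9)(3.6+3.9)) = 55.954 kPa

Δσ_z ≈ 56 kPa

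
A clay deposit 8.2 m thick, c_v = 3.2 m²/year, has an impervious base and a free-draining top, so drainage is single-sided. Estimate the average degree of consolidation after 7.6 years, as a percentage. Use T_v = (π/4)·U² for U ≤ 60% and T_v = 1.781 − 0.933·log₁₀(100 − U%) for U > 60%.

U ≈ 66.8 %

Drainage path length: H_d = H = 8.2 m (single drainage).
T_v = c_v·t/H_d² = 3.2×7.6/8.2² = 0.36169.
T_v = 0.36169 corresponds to the U > 60% branch:
U = 1 − 10^((1.781 − T_v)/0.933)/100 = 0.6679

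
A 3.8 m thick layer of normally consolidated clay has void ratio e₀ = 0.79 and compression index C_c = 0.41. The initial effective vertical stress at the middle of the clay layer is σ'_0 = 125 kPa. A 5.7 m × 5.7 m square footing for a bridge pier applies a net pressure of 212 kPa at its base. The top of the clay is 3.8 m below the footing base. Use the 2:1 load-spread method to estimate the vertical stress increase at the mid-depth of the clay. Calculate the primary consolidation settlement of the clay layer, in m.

S_c ≈ 0.134 m

Mid-depth of clay below the footing base: z = 3.8 + 3.8/2 = 5.7 m.
Stress increase at mid-clay by the 2:1 spreading method:
Δσ = qBL/((B+z)(L+z)) = 212×5.7×5.7/((5.7+5.7)(5.7+5.7)) = 53 kPa
Final effective stress: σ'_f = σ'_0 + Δσ = 125 + 53 = 178 kPa.
Normally consolidated clay, so the full stress increment lies on the virgin compression line:
S_c = C_c·H/(1+e₀)·log₁₀(σ'_f/σ'_0) = 0.41×3.8/(1+0.79)×log₁₀(178/125)
    = 0.87039 × 0.15351 = 0.1336 m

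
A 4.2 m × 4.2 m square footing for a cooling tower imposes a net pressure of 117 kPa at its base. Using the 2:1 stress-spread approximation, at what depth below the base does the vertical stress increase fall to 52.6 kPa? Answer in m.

2:1 spreading — at depth z the loaded area has grown by z in each plan dimension:
qB²/(B+z)² = Δσ_z ⇒ z = B(√(q/Δσ_z) − 1) = 4.2×(√(117/52.6) − 1) = 2.064 m

z ≈ 2.06 m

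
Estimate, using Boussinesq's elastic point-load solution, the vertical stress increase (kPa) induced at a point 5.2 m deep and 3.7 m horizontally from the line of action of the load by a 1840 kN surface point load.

Boussinesq vertical stress below a point load on an elastic half-space:
Δσ_z = 3P/(2πz²) · [1 + (r/z)²]^(−5/2)
r/z = 3.7/5.2 = 0.71154; [1+(r/z)²]^(−5/2) = 0.35911.
Δσ_z = 3×1840/(2π×5.2²) × 0.35911 = 32.49 × 0.35911 = 11.67 kPa

Δσ_z ≈ 11.7 kPa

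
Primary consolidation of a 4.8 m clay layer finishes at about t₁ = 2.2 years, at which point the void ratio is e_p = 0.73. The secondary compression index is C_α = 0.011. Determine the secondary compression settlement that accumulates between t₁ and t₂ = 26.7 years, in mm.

Secondary compression: S_s = C_α·H/(1+e_p)·log₁₀(t₂/t₁)
S_s = 0.011×4.8/(1+0.73)×log₁₀(26.7/2.2)
    = 0.03052 × 1.084 = 0.03309 m

S_s ≈ 33.1 mm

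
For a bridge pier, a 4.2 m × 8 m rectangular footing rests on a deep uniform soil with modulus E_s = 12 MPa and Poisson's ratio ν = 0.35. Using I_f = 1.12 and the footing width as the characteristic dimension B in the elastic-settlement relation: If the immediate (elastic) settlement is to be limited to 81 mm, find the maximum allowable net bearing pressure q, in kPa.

q ≈ 235 kPa

E_s = 12 MPa = 12000 kPa.
S_e = q·B·(1−ν²)/E_s · I_f  ⇒  q = S_e·E_s / (B·(1−ν²)·I_f).
q = 0.081 × 12000 / (4.2 × 0.8775 × 1.12) = 235.5 kPa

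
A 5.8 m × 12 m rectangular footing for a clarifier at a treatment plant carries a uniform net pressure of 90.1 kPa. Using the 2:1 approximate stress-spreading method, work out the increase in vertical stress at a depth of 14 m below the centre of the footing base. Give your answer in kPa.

By the 2:1 method the load spreads at 1 horizontal : 2 vertical, so at depth z the loaded area has grown by z in each plan dimension:
Δσ = qBL/((B+z)(L+z)) = 90.1×5.8×12/((5.8+14)(12+14)) = 12.181 kPa

Δσ_z ≈ 12.2 kPa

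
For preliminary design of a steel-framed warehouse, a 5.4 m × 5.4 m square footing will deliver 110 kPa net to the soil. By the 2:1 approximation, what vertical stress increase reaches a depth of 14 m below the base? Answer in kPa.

Δσ_z ≈ 8.52 kPa

By the 2:1 method the load spreads at 1 horizontal : 2 vertical, so at depth z the loaded area has grown by z in each plan dimension:
Δσ = qBL/((B+z)(L+z)) = 110×5.4×5.4/((5.4+14)(5.4+14)) = 8.5227 kPa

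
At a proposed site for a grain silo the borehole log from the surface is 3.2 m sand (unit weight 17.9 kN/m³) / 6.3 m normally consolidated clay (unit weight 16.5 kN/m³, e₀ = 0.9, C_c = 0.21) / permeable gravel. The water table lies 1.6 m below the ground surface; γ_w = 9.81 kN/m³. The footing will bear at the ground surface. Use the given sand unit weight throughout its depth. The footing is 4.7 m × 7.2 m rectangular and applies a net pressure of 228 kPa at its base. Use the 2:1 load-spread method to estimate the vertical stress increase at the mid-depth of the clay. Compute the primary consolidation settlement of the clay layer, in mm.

Mid-depth of clay below the ground surface: z = 3.2 + 6.3/2 = 6.35 m.
Total vertical stress at mid-clay: σ_v = 17.9×3.2 + 16.5×3.15 = 109.25 kPa.
Pore pressure: u = 9.81×(6.35 − 1.6) = 46.598 kPa.
Initial effective stress: σ'_0 = σ_v − u = 109.25 − 46.598 = 62.652 kPa.
Stress increase at mid-clay by the 2:1 spreading method:
Δσ = qBL/((B+z)(L+z)) = 228×4.7×7.2/((4.7+6.35)(7.2+6.35)) = 51.53 kPa
Final effective stress: σ'_f = σ'_0 + Δσ = 62.652 + 51.53 = 114.18 kPa.
Normally consolidated clay, so the full stress increment lies on the virgin compression line:
S_c = C_c·H/(1+e₀)·log₁₀(σ'_f/σ'_0) = 0.21×6.3/(1+0.9)×log₁₀(114.18/62.652)
    = 0.69632 × 0.26066 = 0.1815 m

S_c ≈ 182 mm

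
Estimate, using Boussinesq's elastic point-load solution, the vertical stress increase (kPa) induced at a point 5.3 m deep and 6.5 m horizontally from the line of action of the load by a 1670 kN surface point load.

Δσ_z ≈ 2.86 kPa

Boussinesq vertical stress below a point load on an elastic half-space:
Δσ_z = 3P/(2πz²) · [1 + (r/z)²]^(−5/2)
r/z = 6.5/5.3 = 1.2264; [1+(r/z)²]^(−5/2) = 0.10078.
Δσ_z = 3×1670/(2π×5.3²) × 0.10078 = 28.386 × 0.10078 = 2.861 kPa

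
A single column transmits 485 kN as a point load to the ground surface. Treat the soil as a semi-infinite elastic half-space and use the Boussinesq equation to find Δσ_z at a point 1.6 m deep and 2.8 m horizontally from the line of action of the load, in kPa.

Boussinesq vertical stress below a point load on an elastic half-space:
Δσ_z = 3P/(2πz²) · [1 + (r/z)²]^(−5/2)
r/z = 2.8/1.6 = 1.75; [1+(r/z)²]^(−5/2) = 0.030062.
Δσ_z = 3×485/(2π×1.6²) × 0.030062 = 90.457 × 0.030062 = 2.719 kPa

Δσ_z ≈ 2.72 kPa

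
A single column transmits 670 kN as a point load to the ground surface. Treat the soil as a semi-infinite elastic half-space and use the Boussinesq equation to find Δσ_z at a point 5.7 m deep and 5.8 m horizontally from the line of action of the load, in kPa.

Δσ_z ≈ 1.67 kPa

Boussinesq vertical stress below a point load on an elastic half-space:
Δσ_z = 3P/(2πz²) · [1 + (r/z)²]^(−5/2)
r/z = 5.8/5.7 = 1.0175; [1+(r/z)²]^(−5/2) = 0.16919.
Δσ_z = 3×670/(2π×5.7²) × 0.16919 = 9.8462 × 0.16919 = 1.666 kPa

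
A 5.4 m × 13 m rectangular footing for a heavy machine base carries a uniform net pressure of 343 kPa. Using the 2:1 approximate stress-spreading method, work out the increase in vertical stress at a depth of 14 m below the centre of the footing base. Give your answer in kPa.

By the 2:1 method the load spreads at 1 horizontal : 2 vertical, so at depth z the loaded area has grown by z in each plan dimension:
Δσ = qBL/((B+z)(L+z)) = 343×5.4×13/((5.4+14)(13+14)) = 45.969 kPa

Δσ_z ≈ 46 kPa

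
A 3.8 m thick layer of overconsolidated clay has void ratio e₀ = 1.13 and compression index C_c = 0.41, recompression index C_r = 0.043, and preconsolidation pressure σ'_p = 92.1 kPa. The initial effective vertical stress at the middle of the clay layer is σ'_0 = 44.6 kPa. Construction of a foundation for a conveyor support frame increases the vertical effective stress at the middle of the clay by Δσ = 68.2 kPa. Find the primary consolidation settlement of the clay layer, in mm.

Final effective stress: σ'_f = 44.6 + 68.2 = 112.8 kPa.
σ'_f = 112.8 > σ'_p = 92.1 kPa, so the stress path crosses the preconsolidation pressure — recompression up to σ'_p, then virgin compression beyond:
S_c = H/(1+e₀)·[C_r·log₁₀(σ'_p/σ'_0) + C_c·log₁₀(σ'_f/σ'_p)]
    = 3.8/2.13 × [0.043×log₁₀(92.1/44.6) + 0.41×log₁₀(112.8/92.1)]
    = 1.784 × [0.013542 + 0.0361] = 0.08856 m

S_c ≈ 88.6 mm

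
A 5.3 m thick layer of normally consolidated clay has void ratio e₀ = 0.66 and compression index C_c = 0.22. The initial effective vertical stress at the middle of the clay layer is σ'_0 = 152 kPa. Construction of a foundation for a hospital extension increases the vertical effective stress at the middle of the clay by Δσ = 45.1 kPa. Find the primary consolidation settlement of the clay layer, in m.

Final effective stress: σ'_f = σ'_0 + Δσ = 152 + 45.1 = 197.1 kPa.
Normally consolidated clay, so the full stress increment lies on the virgin compression line:
S_c = C_c·H/(1+e₀)·log₁₀(σ'_f/σ'_0) = 0.22×5.3/(1+0.66)×log₁₀(197.1/152)
    = 0.70241 × 0.11284 = 0.07926 m

S_c ≈ 0.0793 m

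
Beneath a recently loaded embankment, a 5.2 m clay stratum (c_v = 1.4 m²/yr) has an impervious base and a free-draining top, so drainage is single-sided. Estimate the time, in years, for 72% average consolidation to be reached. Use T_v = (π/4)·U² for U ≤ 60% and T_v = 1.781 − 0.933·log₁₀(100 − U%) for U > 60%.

Drainage path length: H_d = H = 5.2 m (single drainage).
U > 60%: T_v = 1.781 − 0.933·log₁₀(100 − 72) = 0.4308.
t = T_v·H_d²/c_v = 0.4308×5.2²/1.4 = 8.321 years.

t ≈ 8.32 years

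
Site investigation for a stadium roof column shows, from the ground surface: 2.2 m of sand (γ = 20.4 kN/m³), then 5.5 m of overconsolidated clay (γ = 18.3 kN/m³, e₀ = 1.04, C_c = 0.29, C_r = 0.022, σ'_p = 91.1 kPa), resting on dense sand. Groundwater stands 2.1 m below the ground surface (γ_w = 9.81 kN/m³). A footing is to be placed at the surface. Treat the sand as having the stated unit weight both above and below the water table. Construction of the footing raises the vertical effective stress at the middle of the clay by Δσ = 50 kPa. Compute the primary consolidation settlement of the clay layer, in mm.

S_c ≈ 93.5 mm

Mid-depth of clay below the ground surface: z = 2.2 + 5.5/2 = 4.95 m.
Total vertical stress at mid-clay: σ_v = 20.4×2.2 + 18.3×2.75 = 95.205 kPa.
Pore pressure: u = 9.81×(4.95 − 2.1) = 27.959 kPa.
Initial effective stress: σ'_0 = σ_v − u = 95.205 − 27.959 = 67.246 kPa.
Final effective stress: σ'_f = 67.246 + 50 = 117.25 kPa.
σ'_f = 117.25 > σ'_p = 91.1 kPa, so the stress path crosses the preconsolidation pressure — recompression up to σ'_p, then virgin compression beyond:
S_c = H/(1+e₀)·[C_r·log₁₀(σ'_p/σ'_0) + C_c·log₁₀(σ'_f/σ'_p)]
    = 5.5/2.04 × [0.022×log₁₀(91.1/67.246) + 0.29×log₁₀(117.25/91.1)]
    = 2.6961 × [0.0029007 + 0.031782] = 0.09351 m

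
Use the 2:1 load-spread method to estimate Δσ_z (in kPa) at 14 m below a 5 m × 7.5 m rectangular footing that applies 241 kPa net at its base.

By the 2:1 method the load spreads at 1 horizontal : 2 vertical, so at depth z the loaded area has grown by z in each plan dimension:
Δσ = qBL/((B+z)(L+z)) = 241×5×7.5/((5+14)(7.5+14)) = 22.124 kPa

Δσ_z ≈ 22.1 kPa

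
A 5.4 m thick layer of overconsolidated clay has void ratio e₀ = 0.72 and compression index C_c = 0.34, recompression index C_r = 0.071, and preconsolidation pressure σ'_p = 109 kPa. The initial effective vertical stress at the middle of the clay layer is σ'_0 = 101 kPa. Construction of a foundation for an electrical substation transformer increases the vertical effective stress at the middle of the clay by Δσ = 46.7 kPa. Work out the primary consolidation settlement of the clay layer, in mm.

Final effective stress: σ'_f = 101 + 46.7 = 147.7 kPa.
σ'_f = 147.7 > σ'_p = 109 kPa, so the stress path crosses the preconsolidation pressure — recompression up to σ'_p, then virgin compression beyond:
S_c = H/(1+e₀)·[C_r·log₁₀(σ'_p/σ'_0) + C_c·log₁₀(σ'_f/σ'_p)]
    = 5.4/1.72 × [0.071×log₁₀(109/101) + 0.34×log₁₀(147.7/109)]
    = 3.1395 × [0.0023505 + 0.044864] = 0.1482 m

S_c ≈ 148 mm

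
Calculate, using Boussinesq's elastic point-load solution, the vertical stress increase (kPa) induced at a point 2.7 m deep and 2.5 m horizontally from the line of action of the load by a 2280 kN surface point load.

Boussinesq vertical stress below a point load on an elastic half-space:
Δσ_z = 3P/(2πz²) · [1 + (r/z)²]^(−5/2)
r/z = 2.5/2.7 = 0.92593; [1+(r/z)²]^(−5/2) = 0.2127.
Δσ_z = 3×2280/(2π×2.7²) × 0.2127 = 149.33 × 0.2127 = 31.76 kPa

Δσ_z ≈ 31.8 kPa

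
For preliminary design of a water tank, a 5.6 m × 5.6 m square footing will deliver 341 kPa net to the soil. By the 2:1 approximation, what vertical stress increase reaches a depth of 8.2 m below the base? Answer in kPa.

Δσ_z ≈ 56.2 kPa

By the 2:1 method the load spreads at 1 horizontal : 2 vertical, so at depth z the loaded area has grown by z in each plan dimension:
Δσ = qBL/((B+z)(L+z)) = 341×5.6×5.6/((5.6+8.2)(5.6+8.2)) = 56.153 kPa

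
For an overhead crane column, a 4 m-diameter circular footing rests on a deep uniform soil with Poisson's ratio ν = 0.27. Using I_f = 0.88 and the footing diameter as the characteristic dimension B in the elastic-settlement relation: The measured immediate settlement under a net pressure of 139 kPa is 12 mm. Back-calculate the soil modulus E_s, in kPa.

S_e = q·B·(1−ν²)/E_s · I_f  ⇒  E_s = q·B·(1−ν²)·I_f / S_e.
E_s = 139 × 4 × 0.9271 × 0.88 / 0.012 = 37800 kPa

E_s ≈ 37800 kPa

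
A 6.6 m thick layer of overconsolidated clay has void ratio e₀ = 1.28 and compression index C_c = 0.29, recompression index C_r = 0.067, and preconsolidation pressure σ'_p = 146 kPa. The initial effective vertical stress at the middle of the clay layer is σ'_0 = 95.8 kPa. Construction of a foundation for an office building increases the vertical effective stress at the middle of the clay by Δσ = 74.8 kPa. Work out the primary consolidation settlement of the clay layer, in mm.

Final effective stress: σ'_f = 95.8 + 74.8 = 170.6 kPa.
σ'_f = 170.6 > σ'_p = 146 kPa, so the stress path crosses the preconsolidation pressure — recompression up to σ'_p, then virgin compression beyond:
S_c = H/(1+e₀)·[C_r·log₁₀(σ'_p/σ'_0) + C_c·log₁₀(σ'_f/σ'_p)]
    = 6.6/2.28 × [0.067×log₁₀(146/95.8) + 0.29×log₁₀(170.6/146)]
    = 2.8947 × [0.01226 + 0.019612] = 0.09226 m

S_c ≈ 92.3 mm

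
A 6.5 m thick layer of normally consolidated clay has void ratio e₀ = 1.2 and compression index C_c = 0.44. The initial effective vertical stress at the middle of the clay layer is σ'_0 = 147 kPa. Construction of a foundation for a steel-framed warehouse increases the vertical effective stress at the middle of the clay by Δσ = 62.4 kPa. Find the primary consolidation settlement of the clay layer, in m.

Final effective stress: σ'_f = σ'_0 + Δσ = 147 + 62.4 = 209.4 kPa.
Normally consolidated clay, so the full stress increment lies on the virgin compression line:
S_c = C_c·H/(1+e₀)·log₁₀(σ'_f/σ'_0) = 0.44×6.5/(1+1.2)×log₁₀(209.4/147)
    = 1.3 × 0.15366 = 0.1998 m

S_c ≈ 0.2 m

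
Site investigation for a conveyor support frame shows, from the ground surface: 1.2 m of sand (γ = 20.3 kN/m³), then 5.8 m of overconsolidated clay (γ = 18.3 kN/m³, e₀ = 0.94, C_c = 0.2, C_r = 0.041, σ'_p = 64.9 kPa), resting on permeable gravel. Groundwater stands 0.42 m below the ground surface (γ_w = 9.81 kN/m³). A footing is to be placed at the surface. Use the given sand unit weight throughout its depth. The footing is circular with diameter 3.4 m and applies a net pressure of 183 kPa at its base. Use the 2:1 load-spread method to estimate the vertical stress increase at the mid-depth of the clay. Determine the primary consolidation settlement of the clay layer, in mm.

S_c ≈ 74.9 mm

Mid-depth of clay below the ground surface: z = 1.2 + 5.8/2 = 4.1 m.
Total vertical stress at mid-clay: σ_v = 20.3×1.2 + 18.3×2.9 = 77.43 kPa.
Pore pressure: u = 9.81×(4.1 − 0.42) = 36.101 kPa.
Initial effective stress: σ'_0 = σ_v − u = 77.43 − 36.101 = 41.329 kPa.
Stress increase at mid-clay by the 2:1 spreading method:
Δσ ≈ qD²/(D+z)² = 183×3.4²/(3.4+4.1)² = 37.609 kPa
Final effective stress: σ'_f = 41.329 + 37.609 = 78.938 kPa.
σ'_f = 78.938 > σ'_p = 64.9 kPa, so the stress path crosses the preconsolidation pressure — recompression up to σ'_p, then virgin compression beyond:
S_c = H/(1+e₀)·[C_r·log₁₀(σ'_p/σ'_0) + C_c·log₁₀(σ'_f/σ'_p)]
    = 5.8/1.94 × [0.041×log₁₀(64.9/41.329) + 0.2×log₁₀(78.938/64.9)]
    = 2.9897 × [0.0080356 + 0.017008] = 0.07487 m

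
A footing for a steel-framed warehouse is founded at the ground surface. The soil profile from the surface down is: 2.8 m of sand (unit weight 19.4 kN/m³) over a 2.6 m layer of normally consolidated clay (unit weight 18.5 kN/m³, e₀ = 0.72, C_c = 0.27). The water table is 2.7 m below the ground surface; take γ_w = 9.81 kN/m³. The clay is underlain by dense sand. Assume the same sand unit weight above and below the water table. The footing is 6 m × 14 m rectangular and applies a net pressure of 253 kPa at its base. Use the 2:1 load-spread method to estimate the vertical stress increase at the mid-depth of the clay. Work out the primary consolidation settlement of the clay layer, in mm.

Mid-depth of clay below the ground surface: z = 2.8 + 2.6/2 = 4.1 m.
Total vertical stress at mid-clay: σ_v = 19.4×2.8 + 18.5×1.3 = 78.37 kPa.
Pore pressure: u = 9.81×(4.1 − 2.7) = 13.734 kPa.
Initial effective stress: σ'_0 = σ_v − u = 78.37 − 13.734 = 64.636 kPa.
Stress increase at mid-clay by the 2:1 spreading method:
Δσ = qBL/((B+z)(L+z)) = 253×6×14/((6+4.1)(14+4.1)) = 116.25 kPa
Final effective stress: σ'_f = σ'_0 + Δσ = 64.636 + 116.25 = 180.89 kPa.
Normally consolidated clay, so the full stress increment lies on the virgin compression line:
S_c = C_c·H/(1+e₀)·log₁₀(σ'_f/σ'_0) = 0.27×2.6/(1+0.72)×log₁₀(180.89/64.636)
    = 0.40814 × 0.44694 = 0.1824 m

S_c ≈ 182 mm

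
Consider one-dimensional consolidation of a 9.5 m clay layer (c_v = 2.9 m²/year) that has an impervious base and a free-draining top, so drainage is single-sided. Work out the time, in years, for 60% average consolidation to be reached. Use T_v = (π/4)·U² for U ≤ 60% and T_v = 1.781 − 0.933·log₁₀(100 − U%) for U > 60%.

t ≈ 8.8 years

Drainage path length: H_d = H = 9.5 m (single drainage).
U ≤ 60%: T_v = (π/4)·U² = (π/4)×0.6² = 0.28274.
t = T_v·H_d²/c_v = 0.28274×9.5²/2.9 = 8.799 years.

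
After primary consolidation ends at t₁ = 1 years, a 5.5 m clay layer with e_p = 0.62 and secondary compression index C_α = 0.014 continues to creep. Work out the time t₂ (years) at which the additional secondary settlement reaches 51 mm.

t₂ ≈ 11.8 years

S_s = C_α·H/(1+e_p)·log₁₀(t₂/t₁) ⇒ log₁₀(t₂/t₁) = S_s·(1+e_p)/(C_α·H).
log₁₀(t₂/t₁) = 0.051 × (1+0.62) / (0.014×5.5) = 1.073
t₂ = t₁ × 10^1.073 = 1 × 11.83 = 11.83 years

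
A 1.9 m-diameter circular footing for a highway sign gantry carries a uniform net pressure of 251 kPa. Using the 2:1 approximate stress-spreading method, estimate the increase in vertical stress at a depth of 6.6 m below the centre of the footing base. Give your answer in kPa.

Δσ_z ≈ 12.5 kPa

By the 2:1 method the load spreads at 1 horizontal : 2 vertical, so at depth z the loaded area has grown by z in each plan dimension:
Δσ ≈ qD²/(D+z)² = 251×1.9²/(1.9+6.6)² = 12.541 kPa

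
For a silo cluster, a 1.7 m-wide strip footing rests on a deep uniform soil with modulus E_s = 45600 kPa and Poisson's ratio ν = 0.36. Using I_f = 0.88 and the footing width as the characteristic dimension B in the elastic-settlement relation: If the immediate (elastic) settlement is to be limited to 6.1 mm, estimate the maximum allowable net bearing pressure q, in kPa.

S_e = q·B·(1−ν²)/E_s · I_f  ⇒  q = S_e·E_s / (B·(1−ν²)·I_f).
q = 0.0061 × 45600 / (1.7 × 0.8704 × 0.88) = 213.6 kPa

q ≈ 214 kPa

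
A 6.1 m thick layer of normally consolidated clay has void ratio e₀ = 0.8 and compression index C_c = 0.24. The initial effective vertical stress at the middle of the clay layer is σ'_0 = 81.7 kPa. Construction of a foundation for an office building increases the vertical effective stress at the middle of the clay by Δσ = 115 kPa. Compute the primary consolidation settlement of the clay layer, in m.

Final effective stress: σ'_f = σ'_0 + Δσ = 81.7 + 115 = 196.7 kPa.
Normally consolidated clay, so the full stress increment lies on the virgin compression line:
S_c = C_c·H/(1+e₀)·log₁₀(σ'_f/σ'_0) = 0.24×6.1/(1+0.8)×log₁₀(196.7/81.7)
    = 0.81333 × 0.38158 = 0.3104 m

S_c ≈ 0.31 m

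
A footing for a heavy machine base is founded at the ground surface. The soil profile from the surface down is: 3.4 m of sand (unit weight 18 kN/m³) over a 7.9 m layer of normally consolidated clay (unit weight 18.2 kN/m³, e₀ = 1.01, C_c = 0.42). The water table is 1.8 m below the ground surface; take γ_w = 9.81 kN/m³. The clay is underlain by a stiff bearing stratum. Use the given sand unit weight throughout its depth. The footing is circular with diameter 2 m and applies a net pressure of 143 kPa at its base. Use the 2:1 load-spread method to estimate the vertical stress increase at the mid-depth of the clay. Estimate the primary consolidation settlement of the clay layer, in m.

S_c ≈ 0.0573 m

Mid-depth of clay below the ground surface: z = 3.4 + 7.9/2 = 7.35 m.
Total vertical stress at mid-clay: σ_v = 18×3.4 + 18.2×3.95 = 133.09 kPa.
Pore pressure: u = 9.81×(7.35 − 1.8) = 54.446 kPa.
Initial effective stress: σ'_0 = σ_v − u = 133.09 − 54.446 = 78.644 kPa.
Stress increase at mid-clay by the 2:1 spreading method:
Δσ ≈ qD²/(D+z)² = 143×2²/(2+7.35)² = 6.5429 kPa
Final effective stress: σ'_f = σ'_0 + Δσ = 78.644 + 6.5429 = 85.187 kPa.
Normally consolidated clay, so the full stress increment lies on the virgin compression line:
S_c = C_c·H/(1+e₀)·log₁₀(σ'_f/σ'_0) = 0.42×7.9/(1+1.01)×log₁₀(85.187/78.644)
    = 1.6507 × 0.034708 = 0.05729 m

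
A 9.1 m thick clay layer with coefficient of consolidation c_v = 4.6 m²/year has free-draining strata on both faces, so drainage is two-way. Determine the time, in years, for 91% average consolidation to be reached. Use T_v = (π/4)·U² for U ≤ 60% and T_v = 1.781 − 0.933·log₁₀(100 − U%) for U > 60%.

t ≈ 4.01 years

Drainage path length: H_d = H/2 = 4.55 m (double drainage).
U > 60%: T_v = 1.781 − 0.933·log₁₀(100 − 91) = 0.89069.
t = T_v·H_d²/c_v = 0.89069×4.55²/4.6 = 4.009 years.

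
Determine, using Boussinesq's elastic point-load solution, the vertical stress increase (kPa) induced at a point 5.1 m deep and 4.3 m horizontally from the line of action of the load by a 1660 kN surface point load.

Δσ_z ≈ 7.96 kPa

Boussinesq vertical stress below a point load on an elastic half-space:
Δσ_z = 3P/(2πz²) · [1 + (r/z)²]^(−5/2)
r/z = 4.3/5.1 = 0.84314; [1+(r/z)²]^(−5/2) = 0.26119.
Δσ_z = 3×1660/(2π×5.1²) × 0.26119 = 30.473 × 0.26119 = 7.959 kPa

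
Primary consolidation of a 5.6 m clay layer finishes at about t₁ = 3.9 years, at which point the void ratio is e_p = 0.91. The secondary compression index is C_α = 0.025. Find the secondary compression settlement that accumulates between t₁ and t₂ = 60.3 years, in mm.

Secondary compression: S_s = C_α·H/(1+e_p)·log₁₀(t₂/t₁)
S_s = 0.025×5.6/(1+0.91)×log₁₀(60.3/3.9)
    = 0.0733 × 1.189 = 0.08717 m

S_s ≈ 87.2 mm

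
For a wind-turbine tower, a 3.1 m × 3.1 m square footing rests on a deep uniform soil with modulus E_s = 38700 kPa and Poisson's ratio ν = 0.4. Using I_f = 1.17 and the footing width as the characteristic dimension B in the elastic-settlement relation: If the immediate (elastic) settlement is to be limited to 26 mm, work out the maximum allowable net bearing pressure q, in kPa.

S_e = q·B·(1−ν²)/E_s · I_f  ⇒  q = S_e·E_s / (B·(1−ν²)·I_f).
q = 0.026 × 38700 / (3.1 × 0.84 × 1.17) = 330.3 kPa

q ≈ 330 kPa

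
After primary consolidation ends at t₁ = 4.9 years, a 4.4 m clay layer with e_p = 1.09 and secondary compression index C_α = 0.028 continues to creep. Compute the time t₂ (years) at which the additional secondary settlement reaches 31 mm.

S_s = C_α·H/(1+e_p)·log₁₀(t₂/t₁) ⇒ log₁₀(t₂/t₁) = S_s·(1+e_p)/(C_α·H).
log₁₀(t₂/t₁) = 0.031 × (1+1.09) / (0.028×4.4) = 0.5259
t₂ = t₁ × 10^0.5259 = 4.9 × 3.357 = 16.45 years

t₂ ≈ 16.4 years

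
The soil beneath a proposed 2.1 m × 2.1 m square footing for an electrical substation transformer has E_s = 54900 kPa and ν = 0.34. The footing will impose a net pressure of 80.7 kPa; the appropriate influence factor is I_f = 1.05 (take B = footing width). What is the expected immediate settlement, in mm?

Immediate (elastic) settlement: S_e = q·B·(1−ν²)/E_s · I_f.
S_e = 80.7 × 2.1 × (1 − 0.34²) / 54900 × 1.05
    = 80.7 × 2.1 × 0.8844 / 54900 × 1.05
    = 0.002867 m = 2.867 mm

S_e ≈ 2.87 mm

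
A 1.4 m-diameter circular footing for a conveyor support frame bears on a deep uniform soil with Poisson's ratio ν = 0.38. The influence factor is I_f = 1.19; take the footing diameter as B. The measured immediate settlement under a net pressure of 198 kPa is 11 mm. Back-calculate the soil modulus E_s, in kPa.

S_e = q·B·(1−ν²)/E_s · I_f  ⇒  E_s = q·B·(1−ν²)·I_f / S_e.
E_s = 198 × 1.4 × 0.8556 × 1.19 / 0.011 = 25660 kPa

E_s ≈ 25700 kPa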